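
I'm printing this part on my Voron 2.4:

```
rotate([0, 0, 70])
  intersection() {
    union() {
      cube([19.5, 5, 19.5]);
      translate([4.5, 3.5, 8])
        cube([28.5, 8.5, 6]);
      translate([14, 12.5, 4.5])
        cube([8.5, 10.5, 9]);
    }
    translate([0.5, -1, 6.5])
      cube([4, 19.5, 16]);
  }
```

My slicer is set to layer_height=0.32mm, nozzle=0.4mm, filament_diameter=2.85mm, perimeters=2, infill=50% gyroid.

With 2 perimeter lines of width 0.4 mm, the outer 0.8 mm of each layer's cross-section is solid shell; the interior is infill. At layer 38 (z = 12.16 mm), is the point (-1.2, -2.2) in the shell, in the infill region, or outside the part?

outside

At z = 12.16 mm: the cube (footprint 19.5×5) is included at this height; the 28.5×8.5 cube at (4.5, 3.5) contributes its full rectangle; the cube at (14, 12.5) is present — its section is the full 8.5×10.5 rectangle; Combining (union): the regions partially overlap (shared area 22.50 mm²), so overlapping operands fuse into one piece — 2 connected regions; the cube at (0.5, -1) (footprint 4×19.5) is included at this height; Keeping only the common overlap: the 4×19.5 cube at (0.5, -1) partially overlaps that combined region; clipping to the common part keeps 20.00 mm² — 1 connected region; (rotated 70° about Z; rotation is an isometry so areas/perimeters/island counts are preserved). Overall, the cross-section is a single solid region. Undo the 70° rotation: the query point maps to (-2.478, 0.375) in the un-rotated model frame. The nearest boundary edge runs (0.50, 0.00)→(0.50, 5.00); distance from the point to it = 2.98 mm. The point is not inside any of the regions above, so it lies outside the cross-section (2.98 mm from the nearest boundary).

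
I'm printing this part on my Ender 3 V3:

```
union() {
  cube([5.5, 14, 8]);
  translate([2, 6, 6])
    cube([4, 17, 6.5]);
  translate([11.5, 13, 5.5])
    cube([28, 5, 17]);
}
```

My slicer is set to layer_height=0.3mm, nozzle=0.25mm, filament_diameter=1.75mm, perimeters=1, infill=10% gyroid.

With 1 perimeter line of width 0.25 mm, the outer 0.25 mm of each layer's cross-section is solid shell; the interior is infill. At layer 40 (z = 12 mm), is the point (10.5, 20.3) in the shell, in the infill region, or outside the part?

outside

At z = 12 mm: the cube does not reach this height (z outside [0, 8]); the cube at (2, 6) is present — its section is the full 4×17 rectangle; the 28×5 cube at (11.5, 13) contributes its full rectangle; Taking the union: the 2 present regions are separate (no shared area or edge), so areas and boundary lengths simply add and each stays a separate island — 2 connected regions. Overall, the cross-section has 2 separate islands. The nearest boundary edge runs (11.50, 13.00)→(11.50, 18.00); distance from the point to it = 2.51 mm. The point is not inside any of the regions above, so it lies outside the cross-section (2.51 mm from the nearest boundary).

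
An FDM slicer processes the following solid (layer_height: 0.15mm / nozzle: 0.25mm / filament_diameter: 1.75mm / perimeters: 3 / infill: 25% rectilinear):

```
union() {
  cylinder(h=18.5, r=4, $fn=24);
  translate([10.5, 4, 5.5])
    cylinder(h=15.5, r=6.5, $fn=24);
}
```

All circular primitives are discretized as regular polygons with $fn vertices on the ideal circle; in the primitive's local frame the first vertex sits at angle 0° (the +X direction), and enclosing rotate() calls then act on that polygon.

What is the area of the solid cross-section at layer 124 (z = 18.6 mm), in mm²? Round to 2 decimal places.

131.22 mm²

At z = 18.6 mm: the cylinder does not reach this height (z outside [0, 18.5]); the r=6.5 cylinder at (10.5, 4) gives a regular 24-gon of circumradius 6.5 (constant along its height) (area = (24/2)·6.500²·sin(360°/24) = 131.22 mm²); Merging all regions: only the r=6.5 cylinder at (10.5, 4) is present, so the union is just that shape — area = 131.22 mm². Overall, the cross-section is a single solid region. Net area = 131.22 mm².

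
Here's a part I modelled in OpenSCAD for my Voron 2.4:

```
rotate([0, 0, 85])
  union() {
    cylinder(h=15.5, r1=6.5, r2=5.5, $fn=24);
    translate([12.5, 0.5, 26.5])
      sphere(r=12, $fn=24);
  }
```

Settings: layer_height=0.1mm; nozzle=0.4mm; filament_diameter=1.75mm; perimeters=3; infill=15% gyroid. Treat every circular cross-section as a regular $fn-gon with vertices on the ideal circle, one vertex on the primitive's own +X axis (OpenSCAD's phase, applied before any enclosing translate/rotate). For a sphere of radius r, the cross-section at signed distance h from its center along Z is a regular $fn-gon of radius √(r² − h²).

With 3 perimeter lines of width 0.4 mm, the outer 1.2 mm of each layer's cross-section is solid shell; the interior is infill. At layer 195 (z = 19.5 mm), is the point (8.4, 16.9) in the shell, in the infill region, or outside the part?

shell

At z = 19.5 mm: the cone is absent (z outside [0, 15.5]); the r=12 sphere at (12.5, 0.5) contributes a regular 24-gon of circumradius √(12²−7²) = 9.747; Combining (union): only the r=12 sphere at (12.5, 0.5) is present, so the union is just that shape — 1 connected region; (rotated 85° about Z; rotation is an isometry so areas/perimeters/island counts are preserved). Overall, the cross-section is a single solid region. Undo the 85° rotation: the query point maps to (17.568, -6.895) in the un-rotated model frame. The nearest boundary edge runs (17.37, -7.94)→(19.39, -6.39); distance from the point to it = 0.71 mm. The point is inside the cross-section, 0.71 mm from the nearest boundary — within the 1.2 mm shell band (3 × 0.4).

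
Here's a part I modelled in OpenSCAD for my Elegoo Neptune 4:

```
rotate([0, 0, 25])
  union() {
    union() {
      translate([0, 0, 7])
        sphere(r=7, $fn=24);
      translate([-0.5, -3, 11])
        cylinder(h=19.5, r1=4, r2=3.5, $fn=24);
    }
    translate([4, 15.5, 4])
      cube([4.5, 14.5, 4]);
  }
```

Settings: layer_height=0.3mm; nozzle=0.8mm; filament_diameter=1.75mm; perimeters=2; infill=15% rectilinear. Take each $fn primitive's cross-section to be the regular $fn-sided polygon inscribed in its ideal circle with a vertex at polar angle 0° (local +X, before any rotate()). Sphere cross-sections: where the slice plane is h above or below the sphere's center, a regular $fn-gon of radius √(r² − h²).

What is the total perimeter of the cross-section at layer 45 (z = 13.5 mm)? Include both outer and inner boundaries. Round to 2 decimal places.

At z = 13.5 mm: the r=7 sphere slices to a regular 24-gon of circumradius 2.598 (√(r²−h²) with h=6.5 from center) (perimeter = 2·24·2.598·sin(180°/24) = 16.28 mm); the cone at (-0.5, -3) (r1=4→r2=3.5) has section circumradius 3.936 here — a regular 24-gon (perimeter = 2·24·3.936·sin(180°/24) = 24.66 mm); Combining (union): the regions partially overlap (shared area 13.41 mm²), so the edge portions inside another operand are dropped and the merged outline is re-measured after clipping — boundary = 27.35 mm; the cube at (4, 15.5) is not intersected at this z (z outside [4, 8]); Taking the union: only that combined region is present, so the union is just that shape — boundary = 27.35 mm; (rotated 25° about Z; rotation is an isometry so areas/perimeters/island counts are preserved). Overall, the cross-section is a single solid region. Total boundary length (outer) = 27.35 mm.

27.35 mm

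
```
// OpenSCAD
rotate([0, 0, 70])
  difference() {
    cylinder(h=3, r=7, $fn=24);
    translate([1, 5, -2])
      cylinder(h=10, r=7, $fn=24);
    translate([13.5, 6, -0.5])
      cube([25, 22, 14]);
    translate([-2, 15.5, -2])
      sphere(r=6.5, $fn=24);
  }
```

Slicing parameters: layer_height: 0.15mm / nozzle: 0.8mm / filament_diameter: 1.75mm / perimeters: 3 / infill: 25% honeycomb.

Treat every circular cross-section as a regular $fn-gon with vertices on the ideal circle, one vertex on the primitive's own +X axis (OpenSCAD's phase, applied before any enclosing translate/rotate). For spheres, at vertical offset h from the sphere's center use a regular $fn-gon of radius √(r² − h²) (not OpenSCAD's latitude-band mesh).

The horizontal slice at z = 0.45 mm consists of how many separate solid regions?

1

At z = 0.45 mm: the r=7 cylinder contributes a regular 24-gon of circumradius 7; the r=7 cylinder at (1, 5) contributes a regular 24-gon of circumradius 7; the 25×22 cube at (13.5, 6) contributes its full rectangle; the sphere at (-2, 15.5): section is a regular 24-gon, circumradius = √(r²−h²) = √(6.5²−2.45²) = 6.021; After the difference (first − rest): starting from the r=7 cylinder, the r=7 cylinder at (1, 5) partially overlaps it — only the 82.82 mm² overlap (of its 152.19 mm²) is removed, clipping the outline; the 25×22 cube at (13.5, 6) misses the remaining region (no effect); the r=6.5 sphere at (-2, 15.5) misses the remaining region (no effect) — 1 connected region; (rotated 70° about Z; rotation is an isometry so areas/perimeters/island counts are preserved). The result has 1 disconnected region.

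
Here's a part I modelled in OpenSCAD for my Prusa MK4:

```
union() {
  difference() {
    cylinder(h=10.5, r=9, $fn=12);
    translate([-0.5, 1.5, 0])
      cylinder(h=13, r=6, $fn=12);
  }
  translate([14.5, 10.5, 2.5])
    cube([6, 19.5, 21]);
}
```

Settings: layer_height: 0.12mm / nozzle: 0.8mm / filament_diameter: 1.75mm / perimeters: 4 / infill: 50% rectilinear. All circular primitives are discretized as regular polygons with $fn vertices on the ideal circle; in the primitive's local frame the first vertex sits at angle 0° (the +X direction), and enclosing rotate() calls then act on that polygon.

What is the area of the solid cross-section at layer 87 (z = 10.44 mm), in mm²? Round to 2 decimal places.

252.00 mm²

At z = 10.44 mm: the r=9 cylinder contributes a regular 12-gon of circumradius 9 (area = (12/2)·9.000²·sin(360°/12) = 243.00 mm²); the r=6 cylinder at (-0.5, 1.5) gives a regular 12-gon of circumradius 6 (constant along its height) (area = (12/2)·6.000²·sin(360°/12) = 108.00 mm²); After the difference (first − rest): starting from the r=9 cylinder (243.00 mm²), the r=6 cylinder at (-0.5, 1.5) lies wholly inside it (removes its full 108.00 mm² and its 37.27 mm outline becomes a hole wall) — area = 135.00 mm²; the 6×19.5 cube at (14.5, 10.5) contributes its full rectangle (area 117.00 mm²); Taking the union: the 2 present regions are separate (no shared area or edge), so areas and boundary lengths simply add and each stays a separate island — area = 252.00 mm². Overall, the cross-section has 2 separate islands and 1 hole. Net area = 252.00 mm².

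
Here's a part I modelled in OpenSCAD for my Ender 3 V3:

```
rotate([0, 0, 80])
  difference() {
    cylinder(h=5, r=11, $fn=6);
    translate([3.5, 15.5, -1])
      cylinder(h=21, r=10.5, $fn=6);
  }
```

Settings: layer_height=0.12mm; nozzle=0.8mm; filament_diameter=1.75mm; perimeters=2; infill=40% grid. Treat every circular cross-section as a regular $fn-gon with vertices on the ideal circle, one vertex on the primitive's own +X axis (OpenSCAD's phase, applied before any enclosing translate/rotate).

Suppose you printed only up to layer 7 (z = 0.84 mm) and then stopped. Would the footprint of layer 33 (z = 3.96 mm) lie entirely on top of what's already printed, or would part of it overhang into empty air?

Compare the two slices. At z = 0.84: the r=11 cylinder gives a regular 6-gon of circumradius 11 (constant along its height) (area = (6/2)·11.000²·sin(360°/6) = 314.37 mm²); the r=10.5 cylinder at (3.5, 15.5) gives a regular 6-gon of circumradius 10.5 (constant along its height) (area = (6/2)·10.500²·sin(360°/6) = 286.44 mm²); After the difference (first − rest): starting from the r=11 cylinder (314.37 mm²), the r=10.5 cylinder at (3.5, 15.5) partially overlaps it — only the 28.24 mm² overlap (of its 286.44 mm²) is removed, clipping the outline — area = 286.13 mm²; (whole slice rotated 80° about Z — lengths, areas and connectivity unchanged). At z = 3.96: the cylinder: section is a regular 6-gon, circumradius r=11 (area = (6/2)·11.000²·sin(360°/6) = 314.37 mm²); the cylinder at (3.5, 15.5): section is a regular 6-gon, circumradius r=10.5 (area = (6/2)·10.500²·sin(360°/6) = 286.44 mm²); After the difference (first − rest): starting from the r=11 cylinder (314.37 mm²), the r=10.5 cylinder at (3.5, 15.5) partially overlaps it — only the 28.24 mm² overlap (of its 286.44 mm²) is removed, clipping the outline — area = 286.13 mm²; (whole slice rotated 80° about Z — lengths, areas and connectivity unchanged). Checking containment: the cross-section at z = 3.96 is a subset of the cross-section at z = 0.84.

entirely on top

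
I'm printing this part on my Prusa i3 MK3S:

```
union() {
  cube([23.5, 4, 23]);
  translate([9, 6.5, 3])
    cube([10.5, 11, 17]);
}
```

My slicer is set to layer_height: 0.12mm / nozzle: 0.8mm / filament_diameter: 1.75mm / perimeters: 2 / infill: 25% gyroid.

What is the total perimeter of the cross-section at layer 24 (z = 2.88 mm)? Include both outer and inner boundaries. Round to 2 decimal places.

At z = 2.88 mm: the cube (footprint 23.5×4) is included at this height (perimeter 55.00 mm); the cube at (9, 6.5) is not intersected at this z (z outside [3, 20]); Merging all regions: only the 23.5×4 cube is present, so the union is just that shape — boundary = 55.00 mm. Overall, the cross-section is a single solid region. Total boundary length (outer) = 55.00 mm.

55.00 mm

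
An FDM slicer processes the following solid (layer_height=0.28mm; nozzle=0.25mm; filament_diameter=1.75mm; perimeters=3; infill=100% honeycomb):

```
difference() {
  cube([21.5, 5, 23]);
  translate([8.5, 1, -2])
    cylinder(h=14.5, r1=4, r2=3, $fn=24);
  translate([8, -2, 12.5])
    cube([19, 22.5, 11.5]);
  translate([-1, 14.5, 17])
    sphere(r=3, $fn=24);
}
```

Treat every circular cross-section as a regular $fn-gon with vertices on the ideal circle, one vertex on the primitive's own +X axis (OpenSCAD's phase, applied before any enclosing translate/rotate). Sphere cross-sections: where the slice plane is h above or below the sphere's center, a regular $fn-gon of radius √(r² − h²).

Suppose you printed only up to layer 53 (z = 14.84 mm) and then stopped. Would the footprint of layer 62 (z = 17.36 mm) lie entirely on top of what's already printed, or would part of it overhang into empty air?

Compare the two slices. At z = 14.84: the cube (footprint 21.5×5) is included at this height (area 107.50 mm²); the cone at (8.5, 1) is absent (z outside [-2, 12.5]); the cube at (8, -2) (footprint 19×22.5) is included at this height (area 427.50 mm²); the sphere at (-1, 14.5): section is a regular 24-gon, circumradius = √(r²−h²) = √(3²−2.16²) = 2.082 (area = (24/2)·2.082²·sin(360°/24) = 13.46 mm²); Taking the first minus the rest: starting from the 21.5×5 cube (107.50 mm²), the 19×22.5 cube at (8, -2) partially overlaps it — only the 67.50 mm² overlap (of its 427.50 mm²) is removed, clipping the outline; the r=3 sphere at (-1, 14.5) misses the remaining region (no effect) — area = 40.00 mm². At z = 17.36: the 21.5×5 cube contributes its full rectangle (area 107.50 mm²); the cone at (8.5, 1) is absent (z outside [-2, 12.5]); the cube at (8, -2) (footprint 19×22.5) is included at this height (area 427.50 mm²); the sphere at (-1, 14.5): section is a regular 24-gon, circumradius = √(r²−h²) = √(3²−0.36²) = 2.978 (area = (24/2)·2.978²·sin(360°/24) = 27.55 mm²); After the difference (first − rest): starting from the 21.5×5 cube (107.50 mm²), the 19×22.5 cube at (8, -2) partially overlaps it — only the 67.50 mm² overlap (of its 427.50 mm²) is removed, clipping the outline; the r=3 sphere at (-1, 14.5) misses the remaining region (no effect) — area = 40.00 mm². Checking containment: the cross-section at z = 17.36 is a subset of the cross-section at z = 14.84.

entirely on top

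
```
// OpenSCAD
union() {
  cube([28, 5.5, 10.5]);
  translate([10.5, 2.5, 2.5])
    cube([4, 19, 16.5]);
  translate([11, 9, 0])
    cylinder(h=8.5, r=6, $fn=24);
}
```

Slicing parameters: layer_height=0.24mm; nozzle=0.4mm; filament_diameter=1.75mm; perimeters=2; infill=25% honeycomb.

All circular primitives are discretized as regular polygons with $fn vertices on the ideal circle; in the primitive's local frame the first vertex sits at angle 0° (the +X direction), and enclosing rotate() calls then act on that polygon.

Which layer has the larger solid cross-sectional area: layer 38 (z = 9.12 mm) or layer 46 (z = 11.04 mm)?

layer 38 (z = 9.12 mm)

Layer 38 (z = 9.12): the cube (footprint 28×5.5) is included at this height (area 154.00 mm²); the cube at (10.5, 2.5) (footprint 4×19) is included at this height (area 76.00 mm²); the cylinder at (11, 9) is not intersected at this z (z outside [0, 8.5]); Merging all regions: the regions partially overlap — summed areas 230.00 mm² minus the doubly-counted overlap 12.00 mm² gives 218.00 mm² — area = 218.00 mm². So its area = 218.00 mm². Layer 46 (z = 11.04): the cube is not intersected at this z (z outside [0, 10.5]); the cube at (10.5, 2.5) (footprint 4×19) is included at this height (area 76.00 mm²); the cylinder at (11, 9) is not intersected at this z (z outside [0, 8.5]); Taking the union: only the 4×19 cube at (10.5, 2.5) is present, so the union is just that shape — area = 76.00 mm². So its area = 76.00 mm². Layer 38 is larger (218.00 vs 76.00 mm²).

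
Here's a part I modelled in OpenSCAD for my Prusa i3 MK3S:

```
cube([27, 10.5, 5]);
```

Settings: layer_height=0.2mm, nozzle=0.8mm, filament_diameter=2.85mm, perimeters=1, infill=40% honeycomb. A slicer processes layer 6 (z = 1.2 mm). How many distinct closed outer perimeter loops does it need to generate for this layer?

At z = 1.2 mm: the 27×10.5 cube contributes its full rectangle. The result has 1 disconnected region.

1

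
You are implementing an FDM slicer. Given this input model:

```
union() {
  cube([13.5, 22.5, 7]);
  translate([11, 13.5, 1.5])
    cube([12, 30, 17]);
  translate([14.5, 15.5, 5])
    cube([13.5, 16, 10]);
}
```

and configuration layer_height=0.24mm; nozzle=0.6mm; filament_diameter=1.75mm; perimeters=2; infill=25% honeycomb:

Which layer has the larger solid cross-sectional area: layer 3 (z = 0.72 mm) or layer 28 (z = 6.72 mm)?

Layer 3 (z = 0.72): the cube (footprint 13.5×22.5) is included at this height (area 303.75 mm²); the cube at (11, 13.5) does not reach this height (z outside [1.5, 18.5]); the cube at (14.5, 15.5) is absent (z outside [5, 15]); Taking the union: only the 13.5×22.5 cube is present, so the union is just that shape — area = 303.75 mm². So its area = 303.75 mm². Layer 28 (z = 6.72): the cube is present — its section is the full 13.5×22.5 rectangle (area 303.75 mm²); the cube at (11, 13.5) (footprint 12×30) is included at this height (area 360.00 mm²); the cube at (14.5, 15.5) is present — its section is the full 13.5×16 rectangle (area 216.00 mm²); Taking the union: the regions partially overlap — summed areas 879.75 mm² minus the doubly-counted overlap 158.50 mm² gives 721.25 mm² — area = 721.25 mm². So its area = 721.25 mm². Layer 28 is larger (721.25 vs 303.75 mm²).

layer 28 (z = 6.72 mm)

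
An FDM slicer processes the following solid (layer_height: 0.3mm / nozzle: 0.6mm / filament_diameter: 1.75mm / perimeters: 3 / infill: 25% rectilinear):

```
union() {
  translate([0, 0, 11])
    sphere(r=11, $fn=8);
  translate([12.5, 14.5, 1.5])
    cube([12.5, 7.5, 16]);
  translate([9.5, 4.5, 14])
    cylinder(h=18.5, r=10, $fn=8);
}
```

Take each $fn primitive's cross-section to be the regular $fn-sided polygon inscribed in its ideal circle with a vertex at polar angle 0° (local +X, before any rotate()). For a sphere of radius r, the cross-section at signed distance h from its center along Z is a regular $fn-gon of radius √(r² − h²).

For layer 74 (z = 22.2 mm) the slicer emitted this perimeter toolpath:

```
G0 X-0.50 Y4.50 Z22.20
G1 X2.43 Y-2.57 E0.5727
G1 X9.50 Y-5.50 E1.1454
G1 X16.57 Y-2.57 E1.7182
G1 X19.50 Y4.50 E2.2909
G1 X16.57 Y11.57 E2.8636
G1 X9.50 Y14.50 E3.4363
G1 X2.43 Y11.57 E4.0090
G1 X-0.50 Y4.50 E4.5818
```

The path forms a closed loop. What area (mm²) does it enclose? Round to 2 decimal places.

Apply the shoelace formula to the sequence of (X, Y) vertices; enclosed area = 282.80 mm².

282.80 mm²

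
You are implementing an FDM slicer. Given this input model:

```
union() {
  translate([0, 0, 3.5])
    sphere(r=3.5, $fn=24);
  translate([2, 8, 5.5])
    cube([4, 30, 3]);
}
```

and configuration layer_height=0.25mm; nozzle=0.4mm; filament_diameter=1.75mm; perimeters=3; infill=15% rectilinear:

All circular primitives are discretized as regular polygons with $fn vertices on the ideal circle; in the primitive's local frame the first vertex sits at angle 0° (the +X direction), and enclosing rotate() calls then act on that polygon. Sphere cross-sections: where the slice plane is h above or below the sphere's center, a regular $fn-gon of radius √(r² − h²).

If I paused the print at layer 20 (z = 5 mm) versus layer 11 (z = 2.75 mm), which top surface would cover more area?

Layer 20 (z = 5): the r=3.5 sphere slices to a regular 24-gon of circumradius 3.162 (√(r²−h²) with h=1.5 from center) (area = (24/2)·3.162²·sin(360°/24) = 31.06 mm²); the cube at (2, 8) is absent (z outside [5.5, 8.5]); Merging all regions: only the r=3.5 sphere is present, so the union is just that shape — area = 31.06 mm². So its area = 31.06 mm². Layer 11 (z = 2.75): the sphere: section is a regular 24-gon, circumradius = √(r²−h²) = √(3.5²−0.75²) = 3.419 (area = (24/2)·3.419²·sin(360°/24) = 36.30 mm²); the cube at (2, 8) does not reach this height (z outside [5.5, 8.5]); Taking the union: only the r=3.5 sphere is present, so the union is just that shape — area = 36.30 mm². So its area = 36.30 mm². Layer 11 is larger (36.30 vs 31.06 mm²).

layer 11 (z = 2.75 mm)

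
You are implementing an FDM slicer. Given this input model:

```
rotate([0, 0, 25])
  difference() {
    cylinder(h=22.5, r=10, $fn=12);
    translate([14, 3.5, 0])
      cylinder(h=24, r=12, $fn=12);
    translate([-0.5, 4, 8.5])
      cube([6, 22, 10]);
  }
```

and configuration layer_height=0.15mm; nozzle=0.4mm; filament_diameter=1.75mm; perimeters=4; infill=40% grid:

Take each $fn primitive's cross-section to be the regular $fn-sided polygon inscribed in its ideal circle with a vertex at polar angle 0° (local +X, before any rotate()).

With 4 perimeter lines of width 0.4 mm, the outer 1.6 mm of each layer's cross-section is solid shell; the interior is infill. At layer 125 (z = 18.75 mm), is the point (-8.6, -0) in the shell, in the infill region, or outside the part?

shell

At z = 18.75 mm: the r=10 cylinder contributes a regular 12-gon of circumradius 10; the r=12 cylinder at (14, 3.5) contributes a regular 12-gon of circumradius 12; the cube at (-0.5, 4) is not intersected at this z (z outside [8.5, 18.5]); After the difference (first − rest): starting from the r=10 cylinder, the r=12 cylinder at (14, 3.5) partially overlaps it — only the 77.40 mm² overlap (of its 432.00 mm²) is removed, clipping the outline — 1 connected region; (whole slice rotated 25° about Z — lengths, areas and connectivity unchanged). Overall, the cross-section is a single solid region. Undo the 25° rotation: the query point maps to (-7.794, 3.635) in the un-rotated model frame. The nearest boundary edge runs (-10.00, 0.00)→(-8.66, 5.00); distance from the point to it = 1.19 mm. The point is inside the cross-section, 1.19 mm from the nearest boundary — within the 1.6 mm shell band (4 × 0.4).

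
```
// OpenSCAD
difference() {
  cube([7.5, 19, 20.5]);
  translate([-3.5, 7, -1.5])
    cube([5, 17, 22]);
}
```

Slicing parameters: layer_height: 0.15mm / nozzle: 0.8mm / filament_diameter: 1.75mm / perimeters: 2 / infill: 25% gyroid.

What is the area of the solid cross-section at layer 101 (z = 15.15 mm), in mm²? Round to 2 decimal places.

124.50 mm²

At z = 15.15 mm: the cube is present — its section is the full 7.5×19 rectangle (area 142.50 mm²); the cube at (-3.5, 7) (footprint 5×17) is included at this height (area 85.00 mm²); Subtracting the remaining from the first: starting from the 7.5×19 cube (142.50 mm²), the 5×17 cube at (-3.5, 7) partially overlaps it — only the 18.00 mm² overlap (of its 85.00 mm²) is removed, clipping the outline — area = 124.50 mm². Overall, the cross-section is a single solid region. Net area = 124.50 mm².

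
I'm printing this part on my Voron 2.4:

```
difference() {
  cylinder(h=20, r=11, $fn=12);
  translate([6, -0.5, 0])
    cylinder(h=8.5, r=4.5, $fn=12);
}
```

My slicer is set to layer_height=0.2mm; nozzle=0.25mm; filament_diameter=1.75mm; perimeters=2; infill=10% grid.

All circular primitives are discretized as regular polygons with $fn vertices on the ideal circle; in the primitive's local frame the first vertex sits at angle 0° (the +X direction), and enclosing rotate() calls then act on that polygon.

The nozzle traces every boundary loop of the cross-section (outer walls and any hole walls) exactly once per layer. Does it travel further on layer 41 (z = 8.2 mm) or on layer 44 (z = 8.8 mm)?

Layer 41 (z = 8.2): the cylinder: section is a regular 12-gon, circumradius r=11 (perimeter = 2·12·11.000·sin(180°/12) = 68.33 mm); the r=4.5 cylinder at (6, -0.5) contributes a regular 12-gon of circumradius 4.5 (perimeter = 2·12·4.500·sin(180°/12) = 27.95 mm); After the difference (first − rest): starting from the r=11 cylinder, the r=4.5 cylinder at (6, -0.5) lies wholly inside it (removes its full 60.75 mm² and its 27.95 mm outline becomes a hole wall) — boundary (outer + 1 inner loop) = 96.28 mm. So its perimeter = 96.28 mm. Layer 44 (z = 8.8): the r=11 cylinder gives a regular 12-gon of circumradius 11 (constant along its height) (perimeter = 2·12·11.000·sin(180°/12) = 68.33 mm); the cylinder at (6, -0.5) is absent (z outside [0, 8.5]); Subtracting the remaining from the first: none of the subtracted shapes is present at this height, so the r=11 cylinder is unchanged — boundary = 68.33 mm. So its perimeter = 68.33 mm. Layer 41 is larger (96.28 vs 68.33 mm).

layer 41 (z = 8.2 mm)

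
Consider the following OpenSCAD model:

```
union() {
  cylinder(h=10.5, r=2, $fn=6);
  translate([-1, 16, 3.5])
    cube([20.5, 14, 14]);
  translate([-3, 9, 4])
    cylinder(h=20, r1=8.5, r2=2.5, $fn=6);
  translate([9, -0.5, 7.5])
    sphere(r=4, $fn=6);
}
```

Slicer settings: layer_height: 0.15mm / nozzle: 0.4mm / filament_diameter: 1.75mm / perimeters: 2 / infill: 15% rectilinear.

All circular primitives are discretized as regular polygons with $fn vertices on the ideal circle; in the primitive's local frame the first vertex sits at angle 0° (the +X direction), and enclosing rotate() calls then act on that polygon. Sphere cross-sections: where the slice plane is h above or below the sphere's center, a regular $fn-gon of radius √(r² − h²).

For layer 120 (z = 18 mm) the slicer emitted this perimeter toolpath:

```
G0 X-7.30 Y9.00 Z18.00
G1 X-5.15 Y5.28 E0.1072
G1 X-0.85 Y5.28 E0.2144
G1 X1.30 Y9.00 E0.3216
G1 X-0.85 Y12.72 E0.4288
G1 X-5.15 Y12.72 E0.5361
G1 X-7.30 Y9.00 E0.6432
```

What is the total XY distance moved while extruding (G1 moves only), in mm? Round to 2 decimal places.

25.79 mm

Sum the Euclidean lengths of each G1 segment: total = 25.79 mm.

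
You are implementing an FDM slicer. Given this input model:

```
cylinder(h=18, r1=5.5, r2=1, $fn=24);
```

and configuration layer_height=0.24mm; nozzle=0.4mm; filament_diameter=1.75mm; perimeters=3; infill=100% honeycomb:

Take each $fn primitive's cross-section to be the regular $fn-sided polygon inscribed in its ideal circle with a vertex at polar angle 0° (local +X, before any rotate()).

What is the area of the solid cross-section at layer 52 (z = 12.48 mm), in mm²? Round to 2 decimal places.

At z = 12.48 mm: the cone contributes a regular 24-gon of circumradius 2.380 (interpolated between r1=5.5 and r2=1 at t=0.693) (area = (24/2)·2.380²·sin(360°/24) = 17.59 mm²). Overall, the cross-section is a single solid region. Net area = 17.59 mm².

17.59 mm²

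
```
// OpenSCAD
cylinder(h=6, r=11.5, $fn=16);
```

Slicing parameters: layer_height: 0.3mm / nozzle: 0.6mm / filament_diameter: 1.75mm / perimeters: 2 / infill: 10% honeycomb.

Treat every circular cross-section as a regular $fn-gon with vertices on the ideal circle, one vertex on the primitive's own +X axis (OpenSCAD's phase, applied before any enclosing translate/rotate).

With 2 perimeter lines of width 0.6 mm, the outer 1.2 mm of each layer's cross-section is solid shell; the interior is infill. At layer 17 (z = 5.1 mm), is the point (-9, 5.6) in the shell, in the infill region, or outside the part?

shell

At z = 5.1 mm: the r=11.5 cylinder contributes a regular 16-gon of circumradius 11.5. Overall, the cross-section is a single solid region. The nearest boundary edge runs (-8.13, 8.13)→(-10.62, 4.40); distance from the point to it = 0.68 mm. The point is inside the cross-section, 0.68 mm from the nearest boundary — within the 1.2 mm shell band (2 × 0.6).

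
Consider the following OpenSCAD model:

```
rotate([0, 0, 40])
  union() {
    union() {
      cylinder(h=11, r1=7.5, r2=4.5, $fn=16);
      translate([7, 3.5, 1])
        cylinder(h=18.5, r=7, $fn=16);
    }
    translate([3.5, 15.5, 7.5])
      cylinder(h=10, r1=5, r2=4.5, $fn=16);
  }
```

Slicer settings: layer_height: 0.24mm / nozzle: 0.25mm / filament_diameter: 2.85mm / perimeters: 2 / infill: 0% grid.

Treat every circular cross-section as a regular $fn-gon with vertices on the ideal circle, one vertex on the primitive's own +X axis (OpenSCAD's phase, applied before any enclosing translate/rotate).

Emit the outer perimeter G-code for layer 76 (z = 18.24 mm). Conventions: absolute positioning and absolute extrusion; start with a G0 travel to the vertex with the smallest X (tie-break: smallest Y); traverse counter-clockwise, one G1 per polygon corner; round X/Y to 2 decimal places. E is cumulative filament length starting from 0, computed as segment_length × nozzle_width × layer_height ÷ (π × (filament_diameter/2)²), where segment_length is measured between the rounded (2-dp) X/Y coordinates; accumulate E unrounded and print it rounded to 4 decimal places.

G0 X-3.86 Y7.79 Z18.24
G1 X-3.56 Y5.08 E0.0256
G1 X-2.25 Y2.68 E0.0514
G1 X-0.12 Y0.97 E0.0771
G1 X2.50 Y0.21 E0.1027
G1 X5.22 Y0.50 E0.1284
G1 X7.61 Y1.82 E0.1541
G1 X9.32 Y3.95 E0.1798
G1 X10.09 Y6.57 E0.2055
G1 X9.79 Y9.29 E0.2312
G1 X8.47 Y11.68 E0.2569
G1 X6.34 Y13.39 E0.2826
G1 X3.72 Y14.15 E0.3083
G1 X1.01 Y13.86 E0.3339
G1 X-1.39 Y12.54 E0.3596
G1 X-3.10 Y10.41 E0.3853
G1 X-3.86 Y7.79 E0.4110

At z = 18.24 mm: the cone is absent (z outside [0, 11]); the r=7 cylinder at (7, 3.5) contributes a regular 16-gon of circumradius 7; Combining (union): only the r=7 cylinder at (7, 3.5) is present, so the union is just that shape — 1 connected region; the cone at (3.5, 15.5) does not reach this height (z outside [7.5, 17.5]); Merging all regions: only the result so far is present, so the union is just that shape — 1 connected region; (rotated 40° about Z; rotation is an isometry so areas/perimeters/island counts are preserved). The outline is a single polygon with 16 vertices. Extrusion per mm of travel: 0.25 × 0.24 / (π × 1.425²) = 0.009405. Accumulating E over each segment gives final E = 0.4110.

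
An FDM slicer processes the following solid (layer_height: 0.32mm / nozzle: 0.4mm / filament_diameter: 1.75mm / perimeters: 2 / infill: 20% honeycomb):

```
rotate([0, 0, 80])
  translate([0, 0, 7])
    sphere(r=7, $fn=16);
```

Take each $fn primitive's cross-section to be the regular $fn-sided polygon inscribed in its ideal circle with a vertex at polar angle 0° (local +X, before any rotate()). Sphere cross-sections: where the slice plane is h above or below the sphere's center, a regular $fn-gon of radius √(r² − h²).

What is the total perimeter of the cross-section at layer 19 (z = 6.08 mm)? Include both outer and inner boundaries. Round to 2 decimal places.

At z = 6.08 mm: the sphere: section is a regular 16-gon, circumradius = √(r²−h²) = √(7²−0.92²) = 6.939 (perimeter = 2·16·6.939·sin(180°/16) = 43.32 mm); (whole slice rotated 80° about Z — lengths, areas and connectivity unchanged). Overall, the cross-section is a single solid region. Total boundary length (outer) = 43.32 mm.

43.32 mm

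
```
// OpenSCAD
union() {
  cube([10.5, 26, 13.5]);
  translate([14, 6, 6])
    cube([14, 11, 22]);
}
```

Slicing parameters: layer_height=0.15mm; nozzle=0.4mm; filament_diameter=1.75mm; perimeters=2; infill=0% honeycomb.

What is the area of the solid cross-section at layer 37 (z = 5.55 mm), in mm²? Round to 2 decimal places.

273.00 mm²

At z = 5.55 mm: the 10.5×26 cube contributes its full rectangle (area 273.00 mm²); the cube at (14, 6) is not intersected at this z (z outside [6, 28]); Taking the union: only the 10.5×26 cube is present, so the union is just that shape — area = 273.00 mm². Overall, the cross-section is a single solid region. Net area = 273.00 mm².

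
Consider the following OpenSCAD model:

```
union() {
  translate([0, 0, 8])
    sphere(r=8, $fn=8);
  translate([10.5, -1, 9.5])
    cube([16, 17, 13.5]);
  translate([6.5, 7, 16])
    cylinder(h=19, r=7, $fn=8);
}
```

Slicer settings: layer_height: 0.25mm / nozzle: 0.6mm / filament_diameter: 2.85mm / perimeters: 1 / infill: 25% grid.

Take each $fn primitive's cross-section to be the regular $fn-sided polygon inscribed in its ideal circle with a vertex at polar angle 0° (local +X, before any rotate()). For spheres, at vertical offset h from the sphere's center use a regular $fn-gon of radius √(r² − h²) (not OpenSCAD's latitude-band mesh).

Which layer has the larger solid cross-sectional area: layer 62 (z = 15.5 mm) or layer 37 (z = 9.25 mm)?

Layer 62 (z = 15.5): the sphere: section is a regular 8-gon, circumradius = √(r²−h²) = √(8²−7.5²) = 2.784 (area = (8/2)·2.784²·sin(360°/8) = 21.92 mm²); the cube at (10.5, -1) (footprint 16×17) is included at this height (area 272.00 mm²); the cylinder at (6.5, 7) does not reach this height (z outside [16, 35]); Combining (union): the 2 present regions are separate (no shared area or edge), so areas and boundary lengths simply add and each stays a separate island — area = 293.92 mm². So its area = 293.92 mm². Layer 37 (z = 9.25): the r=8 sphere contributes a regular 8-gon of circumradius √(8²−1.25²) = 7.902 (area = (8/2)·7.902²·sin(360°/8) = 176.60 mm²); the cube at (10.5, -1) is absent (z outside [9.5, 23]); the cylinder at (6.5, 7) is not intersected at this z (z outside [16, 35]); Merging all regions: only the r=8 sphere is present, so the union is just that shape — area = 176.60 mm². So its area = 176.60 mm². Layer 62 is larger (293.92 vs 176.60 mm²).

layer 62 (z = 15.5 mm)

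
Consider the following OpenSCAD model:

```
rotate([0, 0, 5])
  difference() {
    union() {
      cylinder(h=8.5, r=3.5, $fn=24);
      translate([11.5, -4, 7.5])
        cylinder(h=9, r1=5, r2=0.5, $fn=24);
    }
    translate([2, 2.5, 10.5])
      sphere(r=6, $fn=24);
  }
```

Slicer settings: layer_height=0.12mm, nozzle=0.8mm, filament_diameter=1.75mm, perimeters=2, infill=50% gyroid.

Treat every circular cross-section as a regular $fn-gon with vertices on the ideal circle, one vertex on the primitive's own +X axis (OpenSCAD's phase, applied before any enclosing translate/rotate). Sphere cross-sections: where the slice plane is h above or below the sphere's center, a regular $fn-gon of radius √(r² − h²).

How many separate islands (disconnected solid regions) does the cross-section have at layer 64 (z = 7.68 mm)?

2

At z = 7.68 mm: the r=3.5 cylinder contributes a regular 24-gon of circumradius 3.5; the cone at (11.5, -4): at t=0.020 of its height the radius interpolates to r₁+(r₂−r₁)t = 4.910, giving a regular 24-gon of that circumradius; Merging all regions: the 2 present regions are separate (no shared area or edge), so areas and boundary lengths simply add and each stays a separate island — 2 connected regions; the sphere at (2, 2.5): section is a regular 24-gon, circumradius = √(r²−h²) = √(6²−2.82²) = 5.296; Subtracting the remaining from the first: starting from the result so far, the r=6 sphere at (2, 2.5) partially overlaps it — only the 30.47 mm² overlap (of its 87.11 mm²) is removed, clipping the outline — 2 connected regions; (rotated 5° about Z; rotation is an isometry so areas/perimeters/island counts are preserved). Overall, the cross-section has 2 separate islands. Island count = 2.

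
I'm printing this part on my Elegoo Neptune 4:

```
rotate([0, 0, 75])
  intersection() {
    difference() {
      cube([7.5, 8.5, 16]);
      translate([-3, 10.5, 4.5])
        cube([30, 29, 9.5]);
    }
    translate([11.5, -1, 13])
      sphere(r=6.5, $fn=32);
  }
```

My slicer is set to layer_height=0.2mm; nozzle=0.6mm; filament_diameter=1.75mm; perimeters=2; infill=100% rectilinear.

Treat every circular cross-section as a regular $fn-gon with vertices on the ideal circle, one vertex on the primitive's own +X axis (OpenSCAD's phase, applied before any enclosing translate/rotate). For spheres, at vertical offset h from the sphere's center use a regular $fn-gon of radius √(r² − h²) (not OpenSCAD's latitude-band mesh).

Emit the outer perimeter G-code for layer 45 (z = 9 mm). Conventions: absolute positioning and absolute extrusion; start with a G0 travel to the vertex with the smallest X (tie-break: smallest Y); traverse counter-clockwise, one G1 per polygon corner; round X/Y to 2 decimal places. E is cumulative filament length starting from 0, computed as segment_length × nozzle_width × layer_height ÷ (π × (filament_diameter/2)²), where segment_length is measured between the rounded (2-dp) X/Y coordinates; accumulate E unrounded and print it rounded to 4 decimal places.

At z = 9 mm: the 7.5×8.5 cube contributes its full rectangle; the cube at (-3, 10.5) is present — its section is the full 30×29 rectangle; After the difference (first − rest): starting from the 7.5×8.5 cube, the 30×29 cube at (-3, 10.5) misses the remaining region (no effect) — 1 connected region; the r=6.5 sphere at (11.5, -1) slices to a regular 32-gon of circumradius 5.123 (√(r²−h²) with h=4 from center); Keeping only the common overlap: the r=6.5 sphere at (11.5, -1) partially overlaps the result so far; clipping to the common part keeps 1.33 mm² — 1 connected region; (rotated 75° about Z; rotation is an isometry so areas/perimeters/island counts are preserved). The outline is a single polygon with 5 vertices. Extrusion per mm of travel: 0.6 × 0.2 / (π × 0.875²) = 0.049890. Accumulating E over each segment gives final E = 0.2799.

G0 X-0.15 Y7.80 Z9.00
G1 X0.09 Y7.47 E0.0204
G1 X0.82 Y6.78 E0.0705
G1 X1.68 Y6.25 E0.1209
G1 X1.94 Y7.24 E0.1719
G1 X-0.15 Y7.80 E0.2799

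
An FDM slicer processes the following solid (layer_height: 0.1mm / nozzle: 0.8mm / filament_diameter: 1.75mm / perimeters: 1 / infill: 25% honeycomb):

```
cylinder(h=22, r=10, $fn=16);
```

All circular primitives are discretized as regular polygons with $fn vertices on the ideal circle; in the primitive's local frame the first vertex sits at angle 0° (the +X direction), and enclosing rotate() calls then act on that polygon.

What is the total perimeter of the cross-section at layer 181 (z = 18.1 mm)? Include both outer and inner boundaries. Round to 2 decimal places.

62.43 mm

At z = 18.1 mm: the r=10 cylinder gives a regular 16-gon of circumradius 10 (constant along its height) (perimeter = 2·16·10.000·sin(180°/16) = 62.43 mm). Overall, the cross-section is a single solid region. Total boundary length (outer) = 62.43 mm.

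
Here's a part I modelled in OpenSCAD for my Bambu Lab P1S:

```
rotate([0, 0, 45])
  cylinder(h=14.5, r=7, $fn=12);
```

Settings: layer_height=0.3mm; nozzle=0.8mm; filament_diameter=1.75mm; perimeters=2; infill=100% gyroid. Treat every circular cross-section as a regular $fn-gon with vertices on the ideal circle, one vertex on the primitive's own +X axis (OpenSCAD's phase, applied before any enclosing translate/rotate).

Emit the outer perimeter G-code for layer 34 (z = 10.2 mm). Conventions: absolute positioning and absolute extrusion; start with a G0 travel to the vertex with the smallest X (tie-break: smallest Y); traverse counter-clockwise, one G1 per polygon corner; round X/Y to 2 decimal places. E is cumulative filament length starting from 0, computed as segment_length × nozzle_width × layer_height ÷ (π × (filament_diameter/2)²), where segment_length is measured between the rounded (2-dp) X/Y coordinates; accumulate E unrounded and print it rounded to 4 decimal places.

G0 X-6.76 Y-1.81 Z10.20
G1 X-4.95 Y-4.95 E0.3616
G1 X-1.81 Y-6.76 E0.7233
G1 X1.81 Y-6.76 E1.0845
G1 X4.95 Y-4.95 E1.4461
G1 X6.76 Y-1.81 E1.8077
G1 X6.76 Y1.81 E2.1690
G1 X4.95 Y4.95 E2.5306
G1 X1.81 Y6.76 E2.8922
G1 X-1.81 Y6.76 E3.2534
G1 X-4.95 Y4.95 E3.6151
G1 X-6.76 Y1.81 E3.9767
G1 X-6.76 Y-1.81 E4.3379

At z = 10.2 mm: the r=7 cylinder contributes a regular 12-gon of circumradius 7; (whole slice rotated 45° about Z — lengths, areas and connectivity unchanged). The outline is a single polygon with 12 vertices. Extrusion per mm of travel: 0.8 × 0.3 / (π × 0.875²) = 0.099780. Accumulating E over each segment gives final E = 4.3379.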